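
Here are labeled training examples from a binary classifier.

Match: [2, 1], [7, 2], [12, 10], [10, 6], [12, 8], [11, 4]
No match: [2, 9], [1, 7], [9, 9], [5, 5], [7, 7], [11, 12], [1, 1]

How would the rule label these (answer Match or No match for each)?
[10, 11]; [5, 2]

A rule that fits every label: first > second — true of each 'Match' example, false of each 'No match' one.
[10, 11]: 10 < 11 — fails the rule, so No match. [5, 2]: 5 > 2 — has this property, so Match.

No match, Match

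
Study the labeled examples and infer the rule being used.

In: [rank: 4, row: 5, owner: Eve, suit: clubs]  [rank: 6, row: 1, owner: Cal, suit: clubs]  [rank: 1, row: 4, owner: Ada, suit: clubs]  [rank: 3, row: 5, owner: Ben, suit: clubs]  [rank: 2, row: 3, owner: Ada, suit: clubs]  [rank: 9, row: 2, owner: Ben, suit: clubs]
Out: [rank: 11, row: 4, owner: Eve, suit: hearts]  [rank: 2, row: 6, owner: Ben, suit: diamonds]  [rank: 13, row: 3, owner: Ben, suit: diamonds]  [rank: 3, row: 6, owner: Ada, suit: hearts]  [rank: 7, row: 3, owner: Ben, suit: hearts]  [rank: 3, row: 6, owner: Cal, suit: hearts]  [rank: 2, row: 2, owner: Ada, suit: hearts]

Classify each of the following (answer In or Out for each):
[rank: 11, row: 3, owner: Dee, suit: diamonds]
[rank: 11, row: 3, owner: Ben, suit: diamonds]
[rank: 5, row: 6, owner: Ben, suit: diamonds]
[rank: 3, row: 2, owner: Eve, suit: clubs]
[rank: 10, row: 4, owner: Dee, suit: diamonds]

Checking candidate rules against both groups, what survives is: suit is clubs.
[rank: 11, row: 3, owner: Dee, suit: diamonds]: suit is diamonds, does not fit → Out. [rank: 11, row: 3, owner: Ben, suit: diamonds]: suit is diamonds, does not fit → Out. [rank: 5, row: 6, owner: Ben, suit: diamonds]: suit is diamonds, does not fit → Out. [rank: 3, row: 2, owner: Eve, suit: clubs]: suit is clubs, satisfies this → In. [rank: 10, row: 4, owner: Dee, suit: diamonds]: suit is diamonds, does not fit → Out.

Out, Out, Out, In, Out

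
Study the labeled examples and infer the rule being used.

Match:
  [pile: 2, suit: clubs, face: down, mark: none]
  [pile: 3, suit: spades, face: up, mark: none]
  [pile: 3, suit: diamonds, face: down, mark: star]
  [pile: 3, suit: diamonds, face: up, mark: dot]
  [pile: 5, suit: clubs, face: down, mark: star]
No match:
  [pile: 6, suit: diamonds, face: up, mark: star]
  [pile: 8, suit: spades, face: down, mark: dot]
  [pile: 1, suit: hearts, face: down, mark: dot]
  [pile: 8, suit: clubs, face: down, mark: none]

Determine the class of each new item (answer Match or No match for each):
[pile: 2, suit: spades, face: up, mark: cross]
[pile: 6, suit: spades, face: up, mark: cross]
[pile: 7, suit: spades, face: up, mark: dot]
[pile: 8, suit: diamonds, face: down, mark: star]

Match, No match, No match, No match

The rule appears to be: pile ≥ 2 AND pile ≤ 5.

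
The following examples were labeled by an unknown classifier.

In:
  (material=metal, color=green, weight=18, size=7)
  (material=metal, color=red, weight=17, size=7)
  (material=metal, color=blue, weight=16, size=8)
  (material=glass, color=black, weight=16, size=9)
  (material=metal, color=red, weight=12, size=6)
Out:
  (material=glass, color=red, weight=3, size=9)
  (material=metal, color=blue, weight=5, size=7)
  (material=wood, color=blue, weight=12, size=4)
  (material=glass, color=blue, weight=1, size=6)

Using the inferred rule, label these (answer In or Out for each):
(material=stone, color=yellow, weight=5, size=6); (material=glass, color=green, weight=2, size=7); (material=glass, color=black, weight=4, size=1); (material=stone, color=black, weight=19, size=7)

Out, Out, Out, In

The rule appears to be: weight ≥ 12 AND size ≥ 6.
Out: (material=stone, color=yellow, weight=5, size=6), since weight = 5, size = 6. Out: (material=glass, color=green, weight=2, size=7), since weight = 2, size = 7. Out: (material=glass, color=black, weight=4, size=1), since weight = 4, size = 1. In: (material=stone, color=black, weight=19, size=7), since weight = 19, size = 7.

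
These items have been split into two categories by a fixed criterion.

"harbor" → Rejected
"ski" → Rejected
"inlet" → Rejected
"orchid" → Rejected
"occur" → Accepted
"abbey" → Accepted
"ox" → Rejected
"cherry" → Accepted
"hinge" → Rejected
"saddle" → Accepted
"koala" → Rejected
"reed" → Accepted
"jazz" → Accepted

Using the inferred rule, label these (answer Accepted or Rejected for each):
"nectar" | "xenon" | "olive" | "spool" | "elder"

Looking at the examples, the only property every 'Accepted' case has and every 'Rejected' case lacks is: has a double letter.
"nectar": Rejected (no doubled letter). "xenon": Rejected (no doubled letter). "olive": Rejected (no doubled letter). "spool": Accepted ('oo' doubled). "elder": Rejected (no doubled letter).

Rejected, Rejected, Rejected, Accepted, Rejected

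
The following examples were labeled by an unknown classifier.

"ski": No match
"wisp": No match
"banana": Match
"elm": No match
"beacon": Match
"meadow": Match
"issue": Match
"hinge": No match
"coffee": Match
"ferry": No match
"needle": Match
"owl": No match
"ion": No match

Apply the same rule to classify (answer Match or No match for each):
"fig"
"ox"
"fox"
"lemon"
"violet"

The classifier is using: has ≥ 3 vowels.
"fig": 1 vowel, fails this test → No match.
"ox": 1 vowel, fails this test → No match.
"fox": 1 vowel, fails this test → No match.
"lemon": 2 vowels, fails this test → No match.
"violet": 3 vowels, passes → Match.

No match, No match, No match, No match, Match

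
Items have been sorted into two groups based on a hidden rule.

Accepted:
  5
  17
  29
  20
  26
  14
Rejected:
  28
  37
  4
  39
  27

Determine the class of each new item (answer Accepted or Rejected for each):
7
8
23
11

Rejected, Accepted, Accepted, Accepted

All 'Accepted' examples share one property — ≡ 2 (mod 3) — and every 'Rejected' example lacks it.
7 → 7 mod 3 = 1 → Rejected.
8 → 8 mod 3 = 2 → Accepted.
23 → 23 mod 3 = 2 → Accepted.
11 → 11 mod 3 = 2 → Accepted.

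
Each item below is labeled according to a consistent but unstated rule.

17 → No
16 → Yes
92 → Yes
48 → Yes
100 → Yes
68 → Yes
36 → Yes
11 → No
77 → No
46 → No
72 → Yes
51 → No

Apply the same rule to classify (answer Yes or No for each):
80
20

The classifier is using: multiple of 4.
80: Yes (80 = 4·20).
20: Yes (20 = 4·5).

Yes, Yes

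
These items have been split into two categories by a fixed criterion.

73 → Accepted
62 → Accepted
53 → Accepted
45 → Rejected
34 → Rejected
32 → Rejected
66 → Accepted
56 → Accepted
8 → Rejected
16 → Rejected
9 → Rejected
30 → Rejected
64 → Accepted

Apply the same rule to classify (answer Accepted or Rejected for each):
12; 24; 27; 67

One predicate separates the groups cleanly: at least 53.
12 — 12 < 53, hence Rejected.
24 — 24 < 53, hence Rejected.
27 — 27 < 53, hence Rejected.
67 — 67 ≥ 53, hence Accepted.

Rejected, Rejected, Rejected, Accepted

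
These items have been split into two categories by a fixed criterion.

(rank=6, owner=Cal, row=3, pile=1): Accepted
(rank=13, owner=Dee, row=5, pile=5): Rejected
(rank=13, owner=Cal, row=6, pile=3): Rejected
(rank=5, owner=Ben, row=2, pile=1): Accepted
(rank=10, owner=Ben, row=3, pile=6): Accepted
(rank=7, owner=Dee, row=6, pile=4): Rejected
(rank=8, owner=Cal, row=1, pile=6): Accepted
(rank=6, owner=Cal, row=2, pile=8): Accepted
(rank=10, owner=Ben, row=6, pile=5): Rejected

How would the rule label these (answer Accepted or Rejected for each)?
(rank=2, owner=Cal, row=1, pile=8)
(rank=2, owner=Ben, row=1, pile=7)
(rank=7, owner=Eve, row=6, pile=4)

'Accepted' ⟺ row ≤ 3.

Accepted, Accepted, Rejected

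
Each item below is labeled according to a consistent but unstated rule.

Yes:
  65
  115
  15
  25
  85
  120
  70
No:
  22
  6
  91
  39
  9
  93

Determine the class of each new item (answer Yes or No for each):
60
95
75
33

Yes, Yes, Yes, No

The rule appears to be: multiple of 5.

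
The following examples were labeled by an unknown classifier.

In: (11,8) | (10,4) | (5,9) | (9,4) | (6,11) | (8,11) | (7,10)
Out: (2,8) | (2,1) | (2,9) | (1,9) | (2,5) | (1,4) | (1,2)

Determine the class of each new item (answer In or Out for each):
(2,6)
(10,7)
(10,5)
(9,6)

Out, In, In, In

Rule: sum ≥ 13. This holds for each 'In' example and fails for each 'Out' one.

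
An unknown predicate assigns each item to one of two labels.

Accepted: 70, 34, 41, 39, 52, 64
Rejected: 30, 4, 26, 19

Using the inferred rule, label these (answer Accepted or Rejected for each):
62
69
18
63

Accepted, Accepted, Rejected, Accepted

'Accepted' ⟺ at least 34.
62 → 62 ≥ 34 → Accepted.
69 → 69 ≥ 34 → Accepted.
18 → 18 < 34 → Rejected.
63 → 63 ≥ 34 → Accepted.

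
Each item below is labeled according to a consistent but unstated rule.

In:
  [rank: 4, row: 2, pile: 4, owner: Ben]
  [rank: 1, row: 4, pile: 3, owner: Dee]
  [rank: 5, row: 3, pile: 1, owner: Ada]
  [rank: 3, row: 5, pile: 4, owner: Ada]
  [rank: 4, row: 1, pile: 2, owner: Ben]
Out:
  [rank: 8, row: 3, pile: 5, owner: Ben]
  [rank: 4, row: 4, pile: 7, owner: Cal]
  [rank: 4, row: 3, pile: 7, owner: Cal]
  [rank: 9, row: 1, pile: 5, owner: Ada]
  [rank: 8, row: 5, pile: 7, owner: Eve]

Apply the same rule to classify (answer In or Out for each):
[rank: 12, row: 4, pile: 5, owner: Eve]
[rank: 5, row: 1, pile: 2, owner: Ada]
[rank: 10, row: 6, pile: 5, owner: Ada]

Out, In, Out

The simplest hypothesis consistent with all the labels is: pile ≤ 4.
Out: [rank: 12, row: 4, pile: 5, owner: Eve], since pile = 5. In: [rank: 5, row: 1, pile: 2, owner: Ada], since pile = 2. Out: [rank: 10, row: 6, pile: 5, owner: Ada], since pile = 5.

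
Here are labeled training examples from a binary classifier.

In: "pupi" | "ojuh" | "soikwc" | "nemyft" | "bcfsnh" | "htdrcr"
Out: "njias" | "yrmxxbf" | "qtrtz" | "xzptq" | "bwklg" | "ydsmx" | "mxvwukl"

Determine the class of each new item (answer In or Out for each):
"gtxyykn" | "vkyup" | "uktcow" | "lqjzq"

Out, Out, In, Out

A rule that fits every label: even length — true of each 'In' example, false of each 'Out' one.
"gtxyykn" → length 7 → Out. "vkyup" → length 5 → Out. "uktcow" → length 6 → In. "lqjzq" → length 5 → Out.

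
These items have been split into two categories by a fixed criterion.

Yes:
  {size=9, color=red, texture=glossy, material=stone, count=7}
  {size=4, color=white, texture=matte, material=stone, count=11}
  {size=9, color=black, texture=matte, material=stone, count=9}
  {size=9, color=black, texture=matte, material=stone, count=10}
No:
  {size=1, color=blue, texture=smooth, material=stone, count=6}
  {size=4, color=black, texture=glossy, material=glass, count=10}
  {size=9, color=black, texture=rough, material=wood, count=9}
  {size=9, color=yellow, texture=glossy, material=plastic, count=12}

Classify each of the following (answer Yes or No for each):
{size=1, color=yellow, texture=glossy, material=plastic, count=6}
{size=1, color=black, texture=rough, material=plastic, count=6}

No, No

The pattern is that an item is 'Yes' exactly when: material is stone AND size ≥ 4.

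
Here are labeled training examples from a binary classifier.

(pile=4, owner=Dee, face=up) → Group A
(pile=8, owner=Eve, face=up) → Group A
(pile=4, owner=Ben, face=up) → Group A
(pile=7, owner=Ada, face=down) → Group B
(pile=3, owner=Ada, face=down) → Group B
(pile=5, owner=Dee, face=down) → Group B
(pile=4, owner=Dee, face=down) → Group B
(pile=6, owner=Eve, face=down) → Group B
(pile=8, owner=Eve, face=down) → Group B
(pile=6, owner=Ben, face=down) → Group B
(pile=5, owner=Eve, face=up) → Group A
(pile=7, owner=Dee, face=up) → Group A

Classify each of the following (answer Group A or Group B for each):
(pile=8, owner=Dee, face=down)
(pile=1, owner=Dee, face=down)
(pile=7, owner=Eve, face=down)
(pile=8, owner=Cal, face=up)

Group B, Group B, Group B, Group A

Checking candidate rules against both groups, what survives is: face is up.
(pile=8, owner=Dee, face=down): face is down, fails this test → Group B. (pile=1, owner=Dee, face=down): face is down, fails this test → Group B. (pile=7, owner=Eve, face=down): face is down, fails this test → Group B. (pile=8, owner=Cal, face=up): face is up, fits → Group A.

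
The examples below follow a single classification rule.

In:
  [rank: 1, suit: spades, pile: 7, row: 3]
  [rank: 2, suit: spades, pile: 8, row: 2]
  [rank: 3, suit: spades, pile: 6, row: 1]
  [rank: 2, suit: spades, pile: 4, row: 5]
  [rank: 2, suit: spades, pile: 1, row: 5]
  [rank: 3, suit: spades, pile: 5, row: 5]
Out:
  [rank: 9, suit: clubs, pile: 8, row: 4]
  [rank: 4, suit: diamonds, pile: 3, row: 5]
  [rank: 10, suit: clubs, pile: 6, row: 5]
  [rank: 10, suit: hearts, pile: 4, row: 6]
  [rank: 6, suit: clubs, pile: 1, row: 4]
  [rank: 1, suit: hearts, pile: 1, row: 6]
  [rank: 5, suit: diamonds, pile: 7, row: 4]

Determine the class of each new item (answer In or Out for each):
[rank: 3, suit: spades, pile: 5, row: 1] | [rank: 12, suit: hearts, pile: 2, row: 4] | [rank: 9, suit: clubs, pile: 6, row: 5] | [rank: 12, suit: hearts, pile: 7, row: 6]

The simplest hypothesis consistent with all the labels is: suit is spades.

In, Out, Out, Out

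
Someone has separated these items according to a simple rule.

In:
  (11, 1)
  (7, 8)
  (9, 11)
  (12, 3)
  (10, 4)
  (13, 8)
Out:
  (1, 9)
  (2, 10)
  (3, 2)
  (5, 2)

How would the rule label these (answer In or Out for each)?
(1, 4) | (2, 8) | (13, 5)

Out, Out, In

The common property of the 'In' items is: first ≥ 7. No 'Out' item has it.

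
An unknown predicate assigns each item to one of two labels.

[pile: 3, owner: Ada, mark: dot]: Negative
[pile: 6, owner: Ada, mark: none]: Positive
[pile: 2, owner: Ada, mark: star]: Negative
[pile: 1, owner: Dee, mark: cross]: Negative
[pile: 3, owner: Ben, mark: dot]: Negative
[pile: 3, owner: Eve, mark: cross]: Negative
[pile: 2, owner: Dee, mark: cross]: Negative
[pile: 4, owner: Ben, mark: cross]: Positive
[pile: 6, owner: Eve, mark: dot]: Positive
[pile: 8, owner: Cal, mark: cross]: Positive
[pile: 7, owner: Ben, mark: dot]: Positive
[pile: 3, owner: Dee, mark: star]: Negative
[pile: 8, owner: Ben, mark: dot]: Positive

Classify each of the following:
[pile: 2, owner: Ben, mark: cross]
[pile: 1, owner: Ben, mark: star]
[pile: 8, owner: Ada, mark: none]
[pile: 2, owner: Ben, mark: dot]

Every 'Positive' example satisfies: pile ≥ 4. None of the 'Negative' examples do.
[pile: 2, owner: Ben, mark: cross]: pile = 2 — does not fit, so Negative.
[pile: 1, owner: Ben, mark: star]: pile = 1 — does not fit, so Negative.
[pile: 8, owner: Ada, mark: none]: pile = 8 — satisfies this, so Positive.
[pile: 2, owner: Ben, mark: dot]: pile = 2 — does not fit, so Negative.

Negative, Negative, Positive, Negative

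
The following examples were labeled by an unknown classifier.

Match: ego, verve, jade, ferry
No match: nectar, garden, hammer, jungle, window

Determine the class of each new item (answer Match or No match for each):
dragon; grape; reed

The rule appears to be: length ≤ 5.
dragon: length 6, does not satisfy this → No match.
grape: length 5, fits → Match.
reed: length 4, fits → Match.

No match, Match, Match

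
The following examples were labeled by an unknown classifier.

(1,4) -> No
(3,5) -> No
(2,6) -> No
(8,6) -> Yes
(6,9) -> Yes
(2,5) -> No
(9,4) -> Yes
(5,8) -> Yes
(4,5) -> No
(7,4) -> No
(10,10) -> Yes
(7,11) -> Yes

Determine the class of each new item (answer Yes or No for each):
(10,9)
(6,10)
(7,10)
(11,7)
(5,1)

The classifier is using: sum ≥ 13.
(10,9): 10+9 = 19, meets the rule → Yes. (6,10): 6+10 = 16, meets the rule → Yes. (7,10): 7+10 = 17, meets the rule → Yes. (11,7): 11+7 = 18, meets the rule → Yes. (5,1): 5+1 = 6, doesn't match → No.

Yes, Yes, Yes, Yes, No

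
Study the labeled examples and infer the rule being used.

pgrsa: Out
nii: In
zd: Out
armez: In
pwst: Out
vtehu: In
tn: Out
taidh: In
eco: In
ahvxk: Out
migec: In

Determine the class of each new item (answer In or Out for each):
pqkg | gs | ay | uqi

Out, Out, Out, In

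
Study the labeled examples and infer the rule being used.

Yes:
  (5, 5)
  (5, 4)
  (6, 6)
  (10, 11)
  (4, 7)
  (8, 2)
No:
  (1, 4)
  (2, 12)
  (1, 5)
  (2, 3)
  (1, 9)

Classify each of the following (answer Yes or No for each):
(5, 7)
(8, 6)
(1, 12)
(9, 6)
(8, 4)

'Yes' ⟺ first ≥ 3.

Yes, Yes, No, Yes, Yes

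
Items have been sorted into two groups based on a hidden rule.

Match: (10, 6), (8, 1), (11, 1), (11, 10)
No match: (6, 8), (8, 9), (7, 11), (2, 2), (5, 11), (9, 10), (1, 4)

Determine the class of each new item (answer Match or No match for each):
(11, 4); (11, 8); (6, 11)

Match, Match, No match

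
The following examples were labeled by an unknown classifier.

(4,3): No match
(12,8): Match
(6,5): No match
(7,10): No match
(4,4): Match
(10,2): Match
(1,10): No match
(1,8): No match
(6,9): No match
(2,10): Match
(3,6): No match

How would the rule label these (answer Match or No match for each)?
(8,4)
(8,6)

All 'Match' examples share one property — sum is even — and every 'No match' example lacks it.
(8,4): 8+4 = 12 — meets the rule, so Match. (8,6): 8+6 = 14 — meets the rule, so Match.

Match, Match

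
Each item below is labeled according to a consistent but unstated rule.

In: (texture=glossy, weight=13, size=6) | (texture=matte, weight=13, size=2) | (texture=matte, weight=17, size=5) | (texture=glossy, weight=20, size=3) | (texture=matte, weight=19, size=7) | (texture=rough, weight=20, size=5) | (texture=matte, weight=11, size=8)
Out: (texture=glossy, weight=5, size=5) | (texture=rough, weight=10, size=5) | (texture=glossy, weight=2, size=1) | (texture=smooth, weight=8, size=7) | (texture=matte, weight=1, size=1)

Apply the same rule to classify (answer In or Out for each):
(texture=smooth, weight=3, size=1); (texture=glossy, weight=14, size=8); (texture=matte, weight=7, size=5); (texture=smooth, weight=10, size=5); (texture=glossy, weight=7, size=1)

Out, In, Out, Out, Out

The common property of the 'In' items is: weight ≥ 11. No 'Out' item has it.
(texture=smooth, weight=3, size=1) → weight = 3 → Out. (texture=glossy, weight=14, size=8) → weight = 14 → In. (texture=matte, weight=7, size=5) → weight = 7 → Out. (texture=smooth, weight=10, size=5) → weight = 10 → Out. (texture=glossy, weight=7, size=1) → weight = 7 → Out.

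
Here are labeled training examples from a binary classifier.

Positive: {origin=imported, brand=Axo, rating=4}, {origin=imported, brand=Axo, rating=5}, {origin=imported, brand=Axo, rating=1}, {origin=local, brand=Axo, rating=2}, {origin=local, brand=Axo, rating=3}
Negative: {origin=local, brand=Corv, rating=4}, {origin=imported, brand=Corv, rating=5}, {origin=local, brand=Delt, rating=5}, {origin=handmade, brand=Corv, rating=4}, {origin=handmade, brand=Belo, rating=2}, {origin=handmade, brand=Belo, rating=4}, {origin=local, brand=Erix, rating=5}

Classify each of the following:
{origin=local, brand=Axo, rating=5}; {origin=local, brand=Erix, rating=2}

Positive, Negative

The classifier is using: brand is Axo.
Positive: {origin=local, brand=Axo, rating=5}, since brand is Axo. Negative: {origin=local, brand=Erix, rating=2}, since brand is Erix.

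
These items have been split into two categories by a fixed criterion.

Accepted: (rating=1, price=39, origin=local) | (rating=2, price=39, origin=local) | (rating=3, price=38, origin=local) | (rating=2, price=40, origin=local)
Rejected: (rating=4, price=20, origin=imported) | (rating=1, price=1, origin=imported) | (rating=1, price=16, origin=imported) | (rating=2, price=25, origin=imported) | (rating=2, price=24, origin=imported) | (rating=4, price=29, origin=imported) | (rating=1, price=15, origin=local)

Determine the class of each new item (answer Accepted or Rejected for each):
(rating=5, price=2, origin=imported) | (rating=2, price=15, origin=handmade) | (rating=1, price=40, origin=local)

Rejected, Rejected, Accepted

The pattern is that an item is 'Accepted' exactly when: price ≥ 38.
(rating=5, price=2, origin=imported): price = 2 — fails the rule, so Rejected.
(rating=2, price=15, origin=handmade): price = 15 — fails the rule, so Rejected.
(rating=1, price=40, origin=local): price = 40 — matches, so Accepted.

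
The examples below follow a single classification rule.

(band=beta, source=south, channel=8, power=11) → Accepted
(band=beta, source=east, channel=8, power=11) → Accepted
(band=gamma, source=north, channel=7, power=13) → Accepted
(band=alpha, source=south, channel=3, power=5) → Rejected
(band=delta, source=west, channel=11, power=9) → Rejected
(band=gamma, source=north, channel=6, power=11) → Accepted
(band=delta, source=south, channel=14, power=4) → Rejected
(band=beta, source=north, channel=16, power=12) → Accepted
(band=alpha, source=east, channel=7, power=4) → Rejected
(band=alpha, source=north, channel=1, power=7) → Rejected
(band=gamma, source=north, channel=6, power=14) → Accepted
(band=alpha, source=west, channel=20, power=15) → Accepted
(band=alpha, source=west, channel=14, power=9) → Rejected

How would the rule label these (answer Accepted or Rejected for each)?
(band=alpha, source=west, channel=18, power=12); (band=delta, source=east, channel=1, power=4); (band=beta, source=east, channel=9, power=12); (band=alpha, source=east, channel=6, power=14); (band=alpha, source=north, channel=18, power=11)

The simplest hypothesis consistent with all the labels is: power ≥ 11.

Accepted, Rejected, Accepted, Accepted, Accepted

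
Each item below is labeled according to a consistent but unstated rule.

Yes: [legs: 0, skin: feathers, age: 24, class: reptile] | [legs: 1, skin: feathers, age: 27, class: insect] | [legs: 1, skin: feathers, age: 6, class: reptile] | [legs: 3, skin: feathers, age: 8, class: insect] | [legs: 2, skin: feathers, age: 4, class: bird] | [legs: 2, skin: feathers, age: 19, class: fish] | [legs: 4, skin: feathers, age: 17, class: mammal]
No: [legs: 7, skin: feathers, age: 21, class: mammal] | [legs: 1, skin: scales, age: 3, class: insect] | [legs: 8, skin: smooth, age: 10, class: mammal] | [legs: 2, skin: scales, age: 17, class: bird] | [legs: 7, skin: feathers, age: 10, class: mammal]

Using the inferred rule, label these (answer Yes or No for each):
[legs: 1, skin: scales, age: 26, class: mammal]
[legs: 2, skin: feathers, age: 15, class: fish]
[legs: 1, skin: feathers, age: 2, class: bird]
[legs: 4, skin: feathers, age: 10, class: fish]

No, Yes, Yes, Yes

'Yes' ⟺ skin is feathers AND legs ≤ 4.
[legs: 1, skin: scales, age: 26, class: mammal]: skin is scales, legs = 1, lacks this property → No. [legs: 2, skin: feathers, age: 15, class: fish]: skin is feathers, legs = 2, meets the rule → Yes. [legs: 1, skin: feathers, age: 2, class: bird]: skin is feathers, legs = 1, meets the rule → Yes. [legs: 4, skin: feathers, age: 10, class: fish]: skin is feathers, legs = 4, meets the rule → Yes.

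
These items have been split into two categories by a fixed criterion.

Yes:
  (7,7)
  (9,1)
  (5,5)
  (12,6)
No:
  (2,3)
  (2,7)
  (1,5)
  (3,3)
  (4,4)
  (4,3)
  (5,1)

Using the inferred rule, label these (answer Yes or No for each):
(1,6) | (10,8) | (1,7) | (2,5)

No, Yes, No, No

The pattern is that an item is 'Yes' exactly when: sum ≥ 10.
(1,6) → 1+6 = 7 → No.
(10,8) → 10+8 = 18 → Yes.
(1,7) → 1+7 = 8 → No.
(2,5) → 2+5 = 7 → No.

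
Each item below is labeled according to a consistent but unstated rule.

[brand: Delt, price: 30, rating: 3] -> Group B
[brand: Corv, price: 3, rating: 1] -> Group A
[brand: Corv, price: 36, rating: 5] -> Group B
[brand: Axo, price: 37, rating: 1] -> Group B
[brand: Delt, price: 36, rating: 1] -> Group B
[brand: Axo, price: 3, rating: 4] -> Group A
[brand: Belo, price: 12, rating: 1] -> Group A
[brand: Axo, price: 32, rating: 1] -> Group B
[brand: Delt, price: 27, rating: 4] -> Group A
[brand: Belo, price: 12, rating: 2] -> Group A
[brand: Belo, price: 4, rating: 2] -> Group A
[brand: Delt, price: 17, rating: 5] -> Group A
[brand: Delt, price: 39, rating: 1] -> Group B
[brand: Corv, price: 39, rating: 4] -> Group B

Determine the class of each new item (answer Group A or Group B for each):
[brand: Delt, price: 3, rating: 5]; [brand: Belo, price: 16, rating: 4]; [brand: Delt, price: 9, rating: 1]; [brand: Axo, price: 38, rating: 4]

The simplest hypothesis consistent with all the labels is: price ≤ 27.
[brand: Delt, price: 3, rating: 5]: Group A (price = 3).
[brand: Belo, price: 16, rating: 4]: Group A (price = 16).
[brand: Delt, price: 9, rating: 1]: Group A (price = 9).
[brand: Axo, price: 38, rating: 4]: Group B (price = 38).

Group A, Group A, Group A, Group B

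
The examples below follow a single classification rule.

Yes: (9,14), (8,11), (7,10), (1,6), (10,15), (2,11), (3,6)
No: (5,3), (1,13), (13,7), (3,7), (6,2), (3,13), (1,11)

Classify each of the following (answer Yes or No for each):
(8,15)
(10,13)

'Yes' ⟺ sum is odd.
(8,15) — 8+15 = 23, hence Yes. (10,13) — 10+13 = 23, hence Yes.

Yes, Yes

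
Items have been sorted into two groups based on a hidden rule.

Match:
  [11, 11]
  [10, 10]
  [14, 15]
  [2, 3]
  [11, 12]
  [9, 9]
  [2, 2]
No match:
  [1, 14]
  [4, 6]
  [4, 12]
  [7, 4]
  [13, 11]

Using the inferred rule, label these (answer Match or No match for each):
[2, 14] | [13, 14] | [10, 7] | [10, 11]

The common property of the 'Match' items is: |first − second| ≤ 1. No 'No match' item has it.
No match: [2, 14], since |2−14| = 12. Match: [13, 14], since |13−14| = 1. No match: [10, 7], since |10−7| = 3. Match: [10, 11], since |10−11| = 1.

No match, Match, No match, Match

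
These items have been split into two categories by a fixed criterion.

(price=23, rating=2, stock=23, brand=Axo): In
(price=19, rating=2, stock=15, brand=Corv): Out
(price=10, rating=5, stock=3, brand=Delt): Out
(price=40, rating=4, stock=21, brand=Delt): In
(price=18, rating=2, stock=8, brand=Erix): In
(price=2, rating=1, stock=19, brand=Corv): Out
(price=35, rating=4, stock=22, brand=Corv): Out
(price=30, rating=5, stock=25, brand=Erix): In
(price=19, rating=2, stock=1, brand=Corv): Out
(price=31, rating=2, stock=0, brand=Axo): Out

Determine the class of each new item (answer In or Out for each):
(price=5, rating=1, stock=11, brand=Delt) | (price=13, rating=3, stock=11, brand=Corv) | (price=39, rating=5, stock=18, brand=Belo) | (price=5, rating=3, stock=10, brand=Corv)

In, Out, In, Out

The distinguishing property — brand is not Corv AND stock ≥ 8 — holds for all the 'In' cases and none of the 'Out' cases.
(price=5, rating=1, stock=11, brand=Delt): brand is Delt, stock = 11 — matches, so In. (price=13, rating=3, stock=11, brand=Corv): brand is Corv, stock = 11 — doesn't match, so Out. (price=39, rating=5, stock=18, brand=Belo): brand is Belo, stock = 18 — matches, so In. (price=5, rating=3, stock=10, brand=Corv): brand is Corv, stock = 10 — doesn't match, so Out.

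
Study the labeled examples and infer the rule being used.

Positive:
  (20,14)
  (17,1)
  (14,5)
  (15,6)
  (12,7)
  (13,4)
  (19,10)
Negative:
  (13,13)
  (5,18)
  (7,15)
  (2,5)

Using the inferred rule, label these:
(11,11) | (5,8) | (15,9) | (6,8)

The pattern is that an item is 'Positive' exactly when: first > second.

Negative, Negative, Positive, Negative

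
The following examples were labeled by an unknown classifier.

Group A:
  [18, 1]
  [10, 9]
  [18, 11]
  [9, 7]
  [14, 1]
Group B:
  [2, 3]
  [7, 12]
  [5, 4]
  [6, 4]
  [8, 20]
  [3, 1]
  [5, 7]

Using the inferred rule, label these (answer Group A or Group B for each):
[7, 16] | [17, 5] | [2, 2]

The simplest hypothesis consistent with all the labels is: first ≥ 9.
[7, 16] — first 7, hence Group B. [17, 5] — first 17, hence Group A. [2, 2] — first 2, hence Group B.

Group B, Group A, Group B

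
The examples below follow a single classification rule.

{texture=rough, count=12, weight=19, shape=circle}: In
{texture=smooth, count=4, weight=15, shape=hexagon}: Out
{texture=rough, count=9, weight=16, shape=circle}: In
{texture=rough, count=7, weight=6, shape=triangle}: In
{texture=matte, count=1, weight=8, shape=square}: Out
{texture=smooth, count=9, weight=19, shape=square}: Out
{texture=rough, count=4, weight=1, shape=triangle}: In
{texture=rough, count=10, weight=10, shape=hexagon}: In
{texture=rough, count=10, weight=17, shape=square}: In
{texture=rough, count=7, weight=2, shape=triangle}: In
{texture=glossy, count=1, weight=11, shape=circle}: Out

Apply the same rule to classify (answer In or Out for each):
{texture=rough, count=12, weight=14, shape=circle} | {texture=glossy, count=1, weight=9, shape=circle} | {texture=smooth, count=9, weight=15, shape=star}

In, Out, Out

A rule that fits every label: texture is rough — true of each 'In' example, false of each 'Out' one.
{texture=rough, count=12, weight=14, shape=circle}: In (texture is rough).
{texture=glossy, count=1, weight=9, shape=circle}: Out (texture is glossy).
{texture=smooth, count=9, weight=15, shape=star}: Out (texture is smooth).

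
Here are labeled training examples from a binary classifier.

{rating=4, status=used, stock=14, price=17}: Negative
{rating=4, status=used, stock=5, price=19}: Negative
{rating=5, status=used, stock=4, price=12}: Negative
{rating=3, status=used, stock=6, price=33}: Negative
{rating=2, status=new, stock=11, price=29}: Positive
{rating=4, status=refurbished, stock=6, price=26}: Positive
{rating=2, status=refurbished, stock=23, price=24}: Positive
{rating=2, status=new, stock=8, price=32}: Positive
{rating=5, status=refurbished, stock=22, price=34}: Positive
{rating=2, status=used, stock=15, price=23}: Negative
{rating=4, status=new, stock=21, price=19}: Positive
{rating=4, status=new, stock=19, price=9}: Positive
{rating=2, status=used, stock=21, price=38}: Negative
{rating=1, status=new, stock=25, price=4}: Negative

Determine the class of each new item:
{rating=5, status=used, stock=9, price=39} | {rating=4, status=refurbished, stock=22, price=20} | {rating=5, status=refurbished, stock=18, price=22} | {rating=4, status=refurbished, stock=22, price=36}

The classifier is using: status is not used AND price ≥ 9.
{rating=5, status=used, stock=9, price=39} → status is used, price = 39 → Negative.
{rating=4, status=refurbished, stock=22, price=20} → status is refurbished, price = 20 → Positive.
{rating=5, status=refurbished, stock=18, price=22} → status is refurbished, price = 22 → Positive.
{rating=4, status=refurbished, stock=22, price=36} → status is refurbished, price = 36 → Positive.

Negative, Positive, Positive, Positive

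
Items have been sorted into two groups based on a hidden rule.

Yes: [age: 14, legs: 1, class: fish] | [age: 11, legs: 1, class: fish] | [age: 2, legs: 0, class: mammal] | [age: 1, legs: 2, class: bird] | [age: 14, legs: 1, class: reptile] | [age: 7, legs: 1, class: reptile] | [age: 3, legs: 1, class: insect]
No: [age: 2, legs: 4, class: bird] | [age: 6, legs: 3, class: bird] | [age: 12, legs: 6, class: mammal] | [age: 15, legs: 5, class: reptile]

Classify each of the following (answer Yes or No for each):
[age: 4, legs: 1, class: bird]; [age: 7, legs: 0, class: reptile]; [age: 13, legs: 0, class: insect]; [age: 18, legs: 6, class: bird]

The pattern is that an item is 'Yes' exactly when: legs ≤ 2.
Yes: [age: 4, legs: 1, class: bird], since legs = 1.
Yes: [age: 7, legs: 0, class: reptile], since legs = 0.
Yes: [age: 13, legs: 0, class: insect], since legs = 0.
No: [age: 18, legs: 6, class: bird], since legs = 6.

Yes, Yes, Yes, No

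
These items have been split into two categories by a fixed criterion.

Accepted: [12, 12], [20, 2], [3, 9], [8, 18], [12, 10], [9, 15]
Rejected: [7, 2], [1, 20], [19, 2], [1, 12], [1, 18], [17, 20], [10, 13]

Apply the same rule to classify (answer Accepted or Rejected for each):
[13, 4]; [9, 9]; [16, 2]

Rejected, Accepted, Accepted

One predicate separates the groups cleanly: sum is even.
[13, 4]: Rejected (13+4 = 17). [9, 9]: Accepted (9+9 = 18). [16, 2]: Accepted (16+2 = 18).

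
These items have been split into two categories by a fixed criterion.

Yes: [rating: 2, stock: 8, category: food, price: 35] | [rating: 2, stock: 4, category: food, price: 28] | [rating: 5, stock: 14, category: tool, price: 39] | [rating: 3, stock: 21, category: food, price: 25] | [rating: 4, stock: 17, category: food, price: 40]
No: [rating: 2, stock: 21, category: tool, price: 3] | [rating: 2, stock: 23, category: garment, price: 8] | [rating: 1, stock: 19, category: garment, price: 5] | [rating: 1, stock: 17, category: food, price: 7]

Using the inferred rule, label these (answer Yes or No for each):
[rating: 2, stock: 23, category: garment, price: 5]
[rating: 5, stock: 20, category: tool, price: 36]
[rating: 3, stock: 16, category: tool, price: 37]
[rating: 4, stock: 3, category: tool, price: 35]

No, Yes, Yes, Yes

The rule appears to be: price ≥ 25.
[rating: 2, stock: 23, category: garment, price: 5] — price = 5, hence No.
[rating: 5, stock: 20, category: tool, price: 36] — price = 36, hence Yes.
[rating: 3, stock: 16, category: tool, price: 37] — price = 37, hence Yes.
[rating: 4, stock: 3, category: tool, price: 35] — price = 35, hence Yes.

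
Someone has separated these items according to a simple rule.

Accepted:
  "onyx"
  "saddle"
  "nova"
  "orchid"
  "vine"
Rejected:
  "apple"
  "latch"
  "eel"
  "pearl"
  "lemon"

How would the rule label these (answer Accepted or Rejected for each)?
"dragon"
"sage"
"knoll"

The rule appears to be: even length.

Accepted, Accepted, Rejected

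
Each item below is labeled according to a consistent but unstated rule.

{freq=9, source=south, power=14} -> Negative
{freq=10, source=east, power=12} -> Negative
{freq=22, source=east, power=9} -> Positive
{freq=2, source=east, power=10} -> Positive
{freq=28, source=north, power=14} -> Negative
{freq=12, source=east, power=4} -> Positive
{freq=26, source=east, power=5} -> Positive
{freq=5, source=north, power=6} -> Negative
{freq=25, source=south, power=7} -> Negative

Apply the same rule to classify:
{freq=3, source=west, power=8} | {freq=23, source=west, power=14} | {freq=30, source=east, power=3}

Negative, Negative, Positive

A rule that fits every label: source is east AND power ≤ 10 — true of each 'Positive' example, false of each 'Negative' one.
{freq=3, source=west, power=8} — source is west, power = 8, hence Negative. {freq=23, source=west, power=14} — source is west, power = 14, hence Negative. {freq=30, source=east, power=3} — source is east, power = 3, hence Positive.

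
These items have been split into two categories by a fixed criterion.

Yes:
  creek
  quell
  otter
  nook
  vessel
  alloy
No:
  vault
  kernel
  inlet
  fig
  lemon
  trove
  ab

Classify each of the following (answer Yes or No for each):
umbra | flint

No, No

A rule that fits every label: has a double letter — true of each 'Yes' example, false of each 'No' one.
umbra — no doubled letter, hence No.
flint — no doubled letter, hence No.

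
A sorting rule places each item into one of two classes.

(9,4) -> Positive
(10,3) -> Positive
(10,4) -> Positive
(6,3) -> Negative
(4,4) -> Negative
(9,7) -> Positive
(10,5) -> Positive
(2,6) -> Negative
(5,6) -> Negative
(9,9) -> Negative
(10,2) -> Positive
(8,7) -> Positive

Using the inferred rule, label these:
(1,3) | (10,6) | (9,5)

The distinguishing property — first > second AND sum ≥ 11 — holds for all the 'Positive' cases and none of the 'Negative' cases.
(1,3) — 1 < 3, 1+3 = 4, hence Negative.
(10,6) — 10 > 6, 10+6 = 16, hence Positive.
(9,5) — 9 > 5, 9+5 = 14, hence Positive.

Negative, Positive, Positive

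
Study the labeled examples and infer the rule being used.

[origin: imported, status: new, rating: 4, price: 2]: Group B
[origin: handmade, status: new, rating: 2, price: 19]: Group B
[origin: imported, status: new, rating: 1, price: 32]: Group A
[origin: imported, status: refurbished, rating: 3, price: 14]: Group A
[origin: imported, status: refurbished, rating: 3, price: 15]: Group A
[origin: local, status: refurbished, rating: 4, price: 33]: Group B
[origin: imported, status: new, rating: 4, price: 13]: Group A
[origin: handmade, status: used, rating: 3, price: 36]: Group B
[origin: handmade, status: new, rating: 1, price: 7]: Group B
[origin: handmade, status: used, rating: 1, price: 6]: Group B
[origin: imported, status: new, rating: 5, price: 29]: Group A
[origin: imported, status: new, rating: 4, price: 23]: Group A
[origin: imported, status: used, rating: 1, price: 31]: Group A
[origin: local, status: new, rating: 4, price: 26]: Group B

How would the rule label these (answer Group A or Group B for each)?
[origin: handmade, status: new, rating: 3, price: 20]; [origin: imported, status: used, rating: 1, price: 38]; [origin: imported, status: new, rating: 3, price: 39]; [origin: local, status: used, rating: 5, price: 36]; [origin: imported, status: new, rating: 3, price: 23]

Group B, Group A, Group A, Group B, Group A

The rule appears to be: origin is imported AND price ≥ 6.
[origin: handmade, status: new, rating: 3, price: 20]: Group B (origin is handmade, price = 20).
[origin: imported, status: used, rating: 1, price: 38]: Group A (origin is imported, price = 38).
[origin: imported, status: new, rating: 3, price: 39]: Group A (origin is imported, price = 39).
[origin: local, status: used, rating: 5, price: 36]: Group B (origin is local, price = 36).
[origin: imported, status: new, rating: 3, price: 23]: Group A (origin is imported, price = 23).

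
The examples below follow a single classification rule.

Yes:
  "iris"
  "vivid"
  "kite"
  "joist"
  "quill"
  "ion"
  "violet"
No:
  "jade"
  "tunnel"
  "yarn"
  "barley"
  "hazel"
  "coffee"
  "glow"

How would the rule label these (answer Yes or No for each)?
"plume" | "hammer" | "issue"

The common property of the 'Yes' items is: contains 'i'. No 'No' item has it.

No, No, Yes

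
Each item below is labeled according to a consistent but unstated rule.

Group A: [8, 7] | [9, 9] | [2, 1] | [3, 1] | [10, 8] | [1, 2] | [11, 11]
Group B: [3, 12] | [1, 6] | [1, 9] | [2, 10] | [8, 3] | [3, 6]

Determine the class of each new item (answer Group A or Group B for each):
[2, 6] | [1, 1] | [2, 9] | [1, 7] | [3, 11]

Every 'Group A' example satisfies: |first − second| ≤ 2. None of the 'Group B' examples do.
[2, 6] → |2−6| = 4 → Group B. [1, 1] → |1−1| = 0 → Group A. [2, 9] → |2−9| = 7 → Group B. [1, 7] → |1−7| = 6 → Group B. [3, 11] → |3−11| = 8 → Group B.

Group B, Group A, Group B, Group B, Group B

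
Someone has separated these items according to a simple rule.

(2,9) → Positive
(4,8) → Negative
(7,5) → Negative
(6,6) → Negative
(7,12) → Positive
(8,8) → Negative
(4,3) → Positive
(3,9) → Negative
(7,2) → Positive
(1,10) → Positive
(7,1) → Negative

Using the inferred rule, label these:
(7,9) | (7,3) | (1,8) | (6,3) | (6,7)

Negative, Negative, Positive, Positive, Positive

The classifier is using: sum is odd.
(7,9): 7+9 = 16 — does not satisfy this, so Negative. (7,3): 7+3 = 10 — does not satisfy this, so Negative. (1,8): 1+8 = 9 — matches, so Positive. (6,3): 6+3 = 9 — matches, so Positive. (6,7): 6+7 = 13 — matches, so Positive.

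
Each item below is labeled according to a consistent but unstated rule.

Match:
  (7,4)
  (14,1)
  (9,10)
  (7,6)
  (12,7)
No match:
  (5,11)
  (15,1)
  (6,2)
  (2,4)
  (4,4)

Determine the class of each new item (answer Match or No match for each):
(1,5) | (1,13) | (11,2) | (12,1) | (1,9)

One predicate separates the groups cleanly: sum is odd.
(1,5) → 1+5 = 6 → No match.
(1,13) → 1+13 = 14 → No match.
(11,2) → 11+2 = 13 → Match.
(12,1) → 12+1 = 13 → Match.
(1,9) → 1+9 = 10 → No match.

No match, No match, Match, Match, No match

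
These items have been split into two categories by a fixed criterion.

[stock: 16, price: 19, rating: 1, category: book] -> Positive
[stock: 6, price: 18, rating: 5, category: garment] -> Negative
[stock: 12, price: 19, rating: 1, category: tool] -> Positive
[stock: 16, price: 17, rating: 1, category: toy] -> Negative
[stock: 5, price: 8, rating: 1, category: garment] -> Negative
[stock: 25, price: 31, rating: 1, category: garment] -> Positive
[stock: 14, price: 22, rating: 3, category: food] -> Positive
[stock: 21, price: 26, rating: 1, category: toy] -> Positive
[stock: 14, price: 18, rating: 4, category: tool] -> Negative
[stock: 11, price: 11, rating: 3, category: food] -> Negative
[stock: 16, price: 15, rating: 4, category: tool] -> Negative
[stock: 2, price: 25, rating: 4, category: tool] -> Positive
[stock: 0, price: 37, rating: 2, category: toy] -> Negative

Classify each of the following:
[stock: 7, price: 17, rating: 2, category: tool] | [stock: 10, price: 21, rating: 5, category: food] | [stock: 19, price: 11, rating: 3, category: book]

A rule that fits every label: price ≥ 19 AND stock ≥ 2 — true of each 'Positive' example, false of each 'Negative' one.
[stock: 7, price: 17, rating: 2, category: tool] — price = 17, stock = 7, hence Negative.
[stock: 10, price: 21, rating: 5, category: food] — price = 21, stock = 10, hence Positive.
[stock: 19, price: 11, rating: 3, category: book] — price = 11, stock = 19, hence Negative.

Negative, Positive, Negative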